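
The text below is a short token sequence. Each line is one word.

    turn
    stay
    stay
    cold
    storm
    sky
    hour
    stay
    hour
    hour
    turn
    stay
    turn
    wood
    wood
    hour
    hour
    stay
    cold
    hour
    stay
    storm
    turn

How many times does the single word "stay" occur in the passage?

Scanning the 23 tokens for "stay":
  position 2: stay
  position 3: stay
  position 8: stay
  position 12: stay
  position 18: stay
  position 21: stay

6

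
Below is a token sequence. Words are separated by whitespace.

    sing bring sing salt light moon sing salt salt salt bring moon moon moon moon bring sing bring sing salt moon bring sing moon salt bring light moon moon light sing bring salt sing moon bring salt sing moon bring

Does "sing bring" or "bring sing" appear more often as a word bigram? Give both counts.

"sing bring": 3 occurrences
"bring sing": 4 occurrences

"bring sing" (4 vs 3)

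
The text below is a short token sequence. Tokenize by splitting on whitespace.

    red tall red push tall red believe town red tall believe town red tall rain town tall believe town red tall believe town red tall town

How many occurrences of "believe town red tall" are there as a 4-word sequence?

Scanning the 23 overlapping 4-gram windows for "believe town red tall":
  position 7–10: believe town red tall
  position 11–14: believe town red tall
  position 18–21: believe town red tall
  position 22–25: believe town red tall

4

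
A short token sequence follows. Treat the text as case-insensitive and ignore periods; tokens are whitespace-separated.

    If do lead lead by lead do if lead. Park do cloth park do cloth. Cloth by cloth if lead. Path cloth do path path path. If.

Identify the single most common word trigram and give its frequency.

Trigram frequencies (highest first):
  park do cloth: 2
  if do lead: 1
  do lead lead: 1
  lead lead by: 1
  lead by lead: 1
  by lead do: 1
  … (18 more, each ≤ 1)

"park do cloth", 2 times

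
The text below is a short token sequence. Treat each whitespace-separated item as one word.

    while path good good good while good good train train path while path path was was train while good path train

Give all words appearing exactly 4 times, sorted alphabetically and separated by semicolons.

train; while

Unigram counts meeting the condition (exactly 4 times):
  train: 4
  while: 4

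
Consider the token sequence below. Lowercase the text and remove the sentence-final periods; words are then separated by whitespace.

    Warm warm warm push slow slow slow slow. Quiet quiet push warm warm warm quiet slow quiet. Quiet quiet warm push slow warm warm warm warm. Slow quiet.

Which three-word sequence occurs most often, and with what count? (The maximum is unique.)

Trigram frequencies (highest first):
  warm warm warm: 4
  warm push slow: 2
  slow slow slow: 2
  slow quiet quiet: 2
  warm warm push: 1
  push slow slow: 1
  … (14 more, each ≤ 1)

"warm warm warm", 4 times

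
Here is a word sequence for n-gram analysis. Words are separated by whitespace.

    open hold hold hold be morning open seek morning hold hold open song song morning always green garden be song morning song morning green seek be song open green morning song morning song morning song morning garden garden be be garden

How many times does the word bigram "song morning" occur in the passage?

Scanning the 40 overlapping bigram windows for "song morning":
  position 14–15: song morning
  position 20–21: song morning
  position 22–23: song morning
  position 31–32: song morning
  position 33–34: song morning
  position 35–36: song morning

6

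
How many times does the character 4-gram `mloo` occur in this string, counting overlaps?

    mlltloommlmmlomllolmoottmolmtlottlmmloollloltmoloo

Sliding a length-4 window over the 50 characters (47 positions):
  position 36–39: mloo

1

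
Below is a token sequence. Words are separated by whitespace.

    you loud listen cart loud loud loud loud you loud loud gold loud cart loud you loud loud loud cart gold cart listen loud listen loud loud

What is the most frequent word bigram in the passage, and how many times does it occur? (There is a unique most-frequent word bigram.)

"loud loud", 7 times

Bigram frequencies (highest first):
  loud loud: 7
  you loud: 3
  loud listen: 2
  cart loud: 2
  loud you: 2
  loud cart: 2
  … (7 more, each ≤ 2)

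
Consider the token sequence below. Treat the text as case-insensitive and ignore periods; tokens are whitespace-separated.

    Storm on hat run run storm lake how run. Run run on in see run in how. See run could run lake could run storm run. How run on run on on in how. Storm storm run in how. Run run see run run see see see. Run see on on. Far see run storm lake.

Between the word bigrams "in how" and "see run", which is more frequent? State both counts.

"in how": 3 occurrences
"see run": 5 occurrences

"see run" (5 vs 3)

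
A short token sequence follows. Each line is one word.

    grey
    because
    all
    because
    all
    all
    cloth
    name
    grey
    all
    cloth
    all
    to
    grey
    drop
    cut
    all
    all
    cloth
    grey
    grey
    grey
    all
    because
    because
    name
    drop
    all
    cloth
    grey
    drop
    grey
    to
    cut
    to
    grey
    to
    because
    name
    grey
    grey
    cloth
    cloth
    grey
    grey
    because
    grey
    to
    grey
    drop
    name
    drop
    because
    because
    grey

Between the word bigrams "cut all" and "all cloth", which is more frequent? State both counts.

"all cloth" (4 vs 1)

"cut all": 1 occurrence
"all cloth": 4 occurrences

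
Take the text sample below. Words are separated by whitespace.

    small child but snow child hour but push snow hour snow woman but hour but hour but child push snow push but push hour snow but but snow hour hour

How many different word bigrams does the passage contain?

21

30 tokens → 29 bigram windows in total.
Repeated bigrams (each contributes count−1 duplicates):
  hour but: 3
  but hour: 2
  but push: 2
  but snow: 2
  hour snow: 2
  push snow: 2
  snow hour: 2
8 duplicate windows → 29 − 8 = 21 distinct.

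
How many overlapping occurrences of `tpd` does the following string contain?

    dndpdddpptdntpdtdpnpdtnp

1

Sliding a length-3 window over the 24 characters (22 positions):
  position 13–15: tpd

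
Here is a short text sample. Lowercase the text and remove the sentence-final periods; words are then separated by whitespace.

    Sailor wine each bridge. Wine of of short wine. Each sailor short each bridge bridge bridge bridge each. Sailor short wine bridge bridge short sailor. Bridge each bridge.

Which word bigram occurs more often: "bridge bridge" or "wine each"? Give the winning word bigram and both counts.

"bridge bridge" (4 vs 2)

"bridge bridge": 4 occurrences
"wine each": 2 occurrences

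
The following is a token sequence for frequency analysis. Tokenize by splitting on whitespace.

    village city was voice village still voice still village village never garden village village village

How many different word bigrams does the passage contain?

12

15 tokens → 14 bigram windows in total.
Repeated bigrams (each contributes count−1 duplicates):
  village village: 3
2 duplicate windows → 14 − 2 = 12 distinct.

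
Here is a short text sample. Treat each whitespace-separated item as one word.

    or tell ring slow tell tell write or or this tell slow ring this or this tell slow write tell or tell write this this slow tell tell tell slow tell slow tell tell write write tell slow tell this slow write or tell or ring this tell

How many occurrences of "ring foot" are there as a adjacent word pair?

Scanning the 47 overlapping bigram windows for "ring foot":
  (none found)

0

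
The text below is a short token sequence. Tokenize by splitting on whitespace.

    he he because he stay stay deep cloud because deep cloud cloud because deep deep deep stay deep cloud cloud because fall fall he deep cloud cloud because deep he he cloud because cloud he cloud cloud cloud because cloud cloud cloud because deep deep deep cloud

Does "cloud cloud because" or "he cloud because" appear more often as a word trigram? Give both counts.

"cloud cloud because" (5 vs 1)

"cloud cloud because": 5 occurrences
"he cloud because": 1 occurrence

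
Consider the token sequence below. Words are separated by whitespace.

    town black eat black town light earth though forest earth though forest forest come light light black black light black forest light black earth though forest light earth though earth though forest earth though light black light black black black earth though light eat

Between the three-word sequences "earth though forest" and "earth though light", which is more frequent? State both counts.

"earth though forest" (4 vs 2)

"earth though forest": 4 occurrences
"earth though light": 2 occurrences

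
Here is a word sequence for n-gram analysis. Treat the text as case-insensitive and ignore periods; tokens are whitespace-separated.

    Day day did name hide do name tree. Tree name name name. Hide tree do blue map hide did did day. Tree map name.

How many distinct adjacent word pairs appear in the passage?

21

24 tokens → 23 bigram windows in total.
Repeated bigrams (each contributes count−1 duplicates):
  name hide: 2
  name name: 2
2 duplicate windows → 23 − 2 = 21 distinct.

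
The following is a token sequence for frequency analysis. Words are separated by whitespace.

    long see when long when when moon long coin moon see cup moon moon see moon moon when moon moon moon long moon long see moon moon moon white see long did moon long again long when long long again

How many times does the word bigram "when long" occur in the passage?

Scanning the 39 overlapping bigram windows for "when long":
  position 3–4: when long
  position 37–38: when long

2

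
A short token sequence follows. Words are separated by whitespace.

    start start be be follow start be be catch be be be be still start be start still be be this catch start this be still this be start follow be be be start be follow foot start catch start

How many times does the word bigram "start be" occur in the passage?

Scanning the 39 overlapping bigram windows for "start be":
  position 2–3: start be
  position 6–7: start be
  position 15–16: start be
  position 34–35: start be

4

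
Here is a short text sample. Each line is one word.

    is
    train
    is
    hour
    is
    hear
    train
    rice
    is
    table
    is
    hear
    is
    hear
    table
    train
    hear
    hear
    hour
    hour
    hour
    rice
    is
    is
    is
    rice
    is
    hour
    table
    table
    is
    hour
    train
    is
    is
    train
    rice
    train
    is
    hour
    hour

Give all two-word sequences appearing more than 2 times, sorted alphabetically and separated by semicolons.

Bigram counts meeting the condition (more than 2 times):
  hour hour: 3
  is hear: 3
  is hour: 4
  is is: 3
  rice is: 3
  train is: 3

hour hour; is hear; is hour; is is; rice is; train is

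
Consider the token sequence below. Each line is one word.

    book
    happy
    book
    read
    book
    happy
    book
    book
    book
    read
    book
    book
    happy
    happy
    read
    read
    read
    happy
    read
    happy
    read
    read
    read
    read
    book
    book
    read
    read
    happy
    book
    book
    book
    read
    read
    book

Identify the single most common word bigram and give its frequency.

Bigram frequencies (highest first):
  read read: 7
  book book: 6
  book read: 4
  read book: 4
  book happy: 3
  happy book: 3
  … (3 more, each ≤ 3)

"read read", 7 times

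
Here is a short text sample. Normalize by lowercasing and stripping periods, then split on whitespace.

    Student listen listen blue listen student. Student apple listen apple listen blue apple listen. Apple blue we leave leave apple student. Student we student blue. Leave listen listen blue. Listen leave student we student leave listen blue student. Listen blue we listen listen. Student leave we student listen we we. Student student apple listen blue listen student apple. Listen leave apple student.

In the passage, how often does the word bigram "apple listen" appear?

5

Scanning the 61 overlapping bigram windows for "apple listen":
  position 8–9: apple listen
  position 10–11: apple listen
  position 13–14: apple listen
  position 53–54: apple listen
  position 58–59: apple listen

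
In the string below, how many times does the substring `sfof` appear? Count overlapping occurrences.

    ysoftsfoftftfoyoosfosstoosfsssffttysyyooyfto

1

Sliding a length-4 window over the 44 characters (41 positions):
  position 6–9: sfof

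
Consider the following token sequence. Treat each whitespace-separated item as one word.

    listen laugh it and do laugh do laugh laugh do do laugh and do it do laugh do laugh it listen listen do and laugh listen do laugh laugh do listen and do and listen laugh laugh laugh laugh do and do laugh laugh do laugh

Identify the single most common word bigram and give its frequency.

"do laugh", 8 times

Bigram frequencies (highest first):
  do laugh: 8
  laugh do: 6
  laugh laugh: 6
  and do: 4
  do and: 3
  listen laugh: 2
  … (14 more, each ≤ 2)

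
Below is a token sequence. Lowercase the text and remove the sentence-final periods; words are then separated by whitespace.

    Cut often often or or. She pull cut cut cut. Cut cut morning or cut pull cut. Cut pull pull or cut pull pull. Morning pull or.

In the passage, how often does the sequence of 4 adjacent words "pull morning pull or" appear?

Scanning the 24 overlapping 4-gram windows for "pull morning pull or":
  position 24–27: pull morning pull or

1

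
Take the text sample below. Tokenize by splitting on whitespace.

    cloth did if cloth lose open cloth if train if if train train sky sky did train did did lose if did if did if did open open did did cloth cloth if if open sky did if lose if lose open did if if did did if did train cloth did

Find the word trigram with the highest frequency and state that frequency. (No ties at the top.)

Trigram frequencies (highest first):
  did if did: 3
  if did if: 2
  cloth did if: 1
  did if cloth: 1
  if cloth lose: 1
  cloth lose open: 1
  … (41 more, each ≤ 1)

"did if did", 3 times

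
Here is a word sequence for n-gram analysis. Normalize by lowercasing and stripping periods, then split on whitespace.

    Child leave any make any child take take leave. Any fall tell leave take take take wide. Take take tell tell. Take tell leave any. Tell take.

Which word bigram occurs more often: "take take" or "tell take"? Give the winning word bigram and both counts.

"take take" (4 vs 2)

"take take": 4 occurrences
"tell take": 2 occurrences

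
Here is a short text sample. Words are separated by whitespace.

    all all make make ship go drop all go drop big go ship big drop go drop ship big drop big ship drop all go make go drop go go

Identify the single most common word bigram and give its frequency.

Bigram frequencies (highest first):
  go drop: 4
  drop all: 2
  all go: 2
  drop big: 2
  ship big: 2
  big drop: 2
  … (14 more, each ≤ 2)

"go drop", 4 times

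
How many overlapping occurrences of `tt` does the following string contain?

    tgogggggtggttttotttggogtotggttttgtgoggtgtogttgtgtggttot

Sliding a length-2 window over the 55 characters (54 positions):
  position 12–13: tt
  position 13–14: tt
  position 14–15: tt
  position 17–18: tt
  position 18–19: tt
  position 29–30: tt
  position 30–31: tt
  position 31–32: tt
  position 44–45: tt
  position 52–53: tt

10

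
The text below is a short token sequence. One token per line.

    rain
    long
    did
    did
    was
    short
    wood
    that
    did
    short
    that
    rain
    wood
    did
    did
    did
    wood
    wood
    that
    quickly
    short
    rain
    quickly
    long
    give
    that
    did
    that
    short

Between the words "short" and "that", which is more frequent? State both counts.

"that" (5 vs 4)

"short": 4 occurrences
"that": 5 occurrences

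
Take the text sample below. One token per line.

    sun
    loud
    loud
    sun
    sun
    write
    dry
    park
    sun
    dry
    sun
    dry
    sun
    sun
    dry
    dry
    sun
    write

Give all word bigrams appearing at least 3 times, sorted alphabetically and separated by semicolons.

Bigram counts meeting the condition (at least 3 times):
  dry sun: 3
  sun dry: 3

dry sun; sun dry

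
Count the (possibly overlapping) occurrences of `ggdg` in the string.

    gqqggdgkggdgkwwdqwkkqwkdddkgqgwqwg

Sliding a length-4 window over the 34 characters (31 positions):
  position 4–7: ggdg
  position 9–12: ggdg

2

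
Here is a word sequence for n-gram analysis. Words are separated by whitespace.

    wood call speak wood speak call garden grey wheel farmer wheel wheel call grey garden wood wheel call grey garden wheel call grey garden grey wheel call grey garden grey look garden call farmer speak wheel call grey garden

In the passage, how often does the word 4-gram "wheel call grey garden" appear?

Scanning the 36 overlapping 4-gram windows for "wheel call grey garden":
  position 12–15: wheel call grey garden
  position 17–20: wheel call grey garden
  position 21–24: wheel call grey garden
  position 26–29: wheel call grey garden
  position 36–39: wheel call grey garden

5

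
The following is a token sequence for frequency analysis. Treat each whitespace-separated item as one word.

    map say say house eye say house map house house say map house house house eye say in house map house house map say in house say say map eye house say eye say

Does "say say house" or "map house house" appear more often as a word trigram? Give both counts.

"say say house": 1 occurrence
"map house house": 3 occurrences

"map house house" (3 vs 1)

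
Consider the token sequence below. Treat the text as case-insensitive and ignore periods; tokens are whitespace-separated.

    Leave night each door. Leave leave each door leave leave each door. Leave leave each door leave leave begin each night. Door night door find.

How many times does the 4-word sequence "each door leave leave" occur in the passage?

4

Scanning the 22 overlapping 4-gram windows for "each door leave leave":
  position 3–6: each door leave leave
  position 7–10: each door leave leave
  position 11–14: each door leave leave
  position 15–18: each door leave leave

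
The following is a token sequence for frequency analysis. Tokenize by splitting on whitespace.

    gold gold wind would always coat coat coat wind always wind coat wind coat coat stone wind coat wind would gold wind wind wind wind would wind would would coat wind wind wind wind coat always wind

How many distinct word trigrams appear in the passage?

31

37 tokens → 35 trigram windows in total.
Repeated trigrams (each contributes count−1 duplicates):
  wind wind wind: 4
  wind coat wind: 2
4 duplicate windows → 35 − 4 = 31 distinct.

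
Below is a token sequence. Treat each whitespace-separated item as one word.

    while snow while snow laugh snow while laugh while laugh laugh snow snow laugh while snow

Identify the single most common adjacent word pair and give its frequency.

"while snow", 3 times

Bigram frequencies (highest first):
  while snow: 3
  snow while: 2
  snow laugh: 2
  laugh snow: 2
  while laugh: 2
  laugh while: 2
  … (2 more, each ≤ 1)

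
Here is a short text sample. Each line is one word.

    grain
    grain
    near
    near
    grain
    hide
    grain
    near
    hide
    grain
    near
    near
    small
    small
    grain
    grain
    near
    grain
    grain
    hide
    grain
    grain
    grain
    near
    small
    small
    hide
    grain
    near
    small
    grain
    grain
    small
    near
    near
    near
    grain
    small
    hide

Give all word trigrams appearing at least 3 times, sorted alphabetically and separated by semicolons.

grain grain near; hide grain near

Trigram counts meeting the condition (at least 3 times):
  grain grain near: 3
  hide grain near: 3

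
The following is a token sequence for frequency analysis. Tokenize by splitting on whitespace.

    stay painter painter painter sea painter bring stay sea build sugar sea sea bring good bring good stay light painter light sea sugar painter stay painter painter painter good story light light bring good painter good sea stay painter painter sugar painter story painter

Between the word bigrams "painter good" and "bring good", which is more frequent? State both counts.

"bring good" (3 vs 2)

"painter good": 2 occurrences
"bring good": 3 occurrences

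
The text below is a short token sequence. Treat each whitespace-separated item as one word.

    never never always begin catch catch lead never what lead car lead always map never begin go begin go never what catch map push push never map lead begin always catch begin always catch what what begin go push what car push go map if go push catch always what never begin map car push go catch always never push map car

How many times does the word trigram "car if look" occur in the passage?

0

Scanning the 60 overlapping trigram windows for "car if look":
  (none found)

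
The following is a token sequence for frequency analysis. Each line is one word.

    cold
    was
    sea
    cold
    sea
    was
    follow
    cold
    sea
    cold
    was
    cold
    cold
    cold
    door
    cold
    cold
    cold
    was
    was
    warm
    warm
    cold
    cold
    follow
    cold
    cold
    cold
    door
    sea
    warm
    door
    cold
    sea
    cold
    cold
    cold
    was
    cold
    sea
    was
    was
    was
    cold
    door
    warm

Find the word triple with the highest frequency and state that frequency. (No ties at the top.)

"cold cold cold", 4 times

Trigram frequencies (highest first):
  cold cold cold: 4
  cold sea was: 2
  cold sea cold: 2
  cold was cold: 2
  cold cold door: 2
  cold cold was: 2
  … (30 more, each ≤ 1)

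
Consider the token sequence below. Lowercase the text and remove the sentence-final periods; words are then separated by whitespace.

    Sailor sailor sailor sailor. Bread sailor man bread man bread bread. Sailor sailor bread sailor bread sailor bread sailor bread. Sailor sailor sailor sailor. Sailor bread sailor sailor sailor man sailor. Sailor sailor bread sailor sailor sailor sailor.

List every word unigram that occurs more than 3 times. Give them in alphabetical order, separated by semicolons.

Unigram counts meeting the condition (more than 3 times):
  bread: 10
  sailor: 25

bread; sailor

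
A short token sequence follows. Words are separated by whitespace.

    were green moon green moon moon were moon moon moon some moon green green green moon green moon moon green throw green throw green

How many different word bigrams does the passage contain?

11

24 tokens → 23 bigram windows in total.
Repeated bigrams (each contributes count−1 duplicates):
  green moon: 4
  moon green: 4
  moon moon: 4
  green green: 2
  green throw: 2
  throw green: 2
12 duplicate windows → 23 − 12 = 11 distinct.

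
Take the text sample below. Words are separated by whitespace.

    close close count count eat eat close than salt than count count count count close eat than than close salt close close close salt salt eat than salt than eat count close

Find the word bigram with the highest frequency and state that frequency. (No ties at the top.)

"count count", 4 times

Bigram frequencies (highest first):
  count count: 4
  close close: 3
  than salt: 2
  salt than: 2
  count close: 2
  eat than: 2
  … (15 more, each ≤ 2)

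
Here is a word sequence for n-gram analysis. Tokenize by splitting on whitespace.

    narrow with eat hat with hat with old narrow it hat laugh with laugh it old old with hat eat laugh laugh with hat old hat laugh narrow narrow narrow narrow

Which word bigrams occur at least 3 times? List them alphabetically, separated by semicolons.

narrow narrow; with hat

Bigram counts meeting the condition (at least 3 times):
  narrow narrow: 3
  with hat: 3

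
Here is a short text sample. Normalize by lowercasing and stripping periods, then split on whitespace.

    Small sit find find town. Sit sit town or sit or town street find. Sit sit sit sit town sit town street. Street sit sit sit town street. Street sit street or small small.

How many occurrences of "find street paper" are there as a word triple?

0

Scanning the 32 overlapping trigram windows for "find street paper":
  (none found)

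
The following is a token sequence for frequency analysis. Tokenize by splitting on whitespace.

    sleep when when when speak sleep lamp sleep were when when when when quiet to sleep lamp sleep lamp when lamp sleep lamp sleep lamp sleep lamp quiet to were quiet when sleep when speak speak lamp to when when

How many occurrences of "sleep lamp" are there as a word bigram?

6

Scanning the 39 overlapping bigram windows for "sleep lamp":
  position 6–7: sleep lamp
  position 16–17: sleep lamp
  position 18–19: sleep lamp
  position 22–23: sleep lamp
  position 24–25: sleep lamp
  position 26–27: sleep lamp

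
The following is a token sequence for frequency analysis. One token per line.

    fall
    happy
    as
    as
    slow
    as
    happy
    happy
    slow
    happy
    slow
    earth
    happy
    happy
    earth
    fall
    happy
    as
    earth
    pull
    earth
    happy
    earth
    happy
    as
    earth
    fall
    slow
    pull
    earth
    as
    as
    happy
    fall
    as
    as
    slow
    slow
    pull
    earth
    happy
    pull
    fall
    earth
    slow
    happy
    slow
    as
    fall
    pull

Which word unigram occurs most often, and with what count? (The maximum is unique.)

Unigram frequencies (highest first):
  happy: 12
  as: 10
  earth: 9
  slow: 8
  fall: 6
  pull: 5

"happy", 12 times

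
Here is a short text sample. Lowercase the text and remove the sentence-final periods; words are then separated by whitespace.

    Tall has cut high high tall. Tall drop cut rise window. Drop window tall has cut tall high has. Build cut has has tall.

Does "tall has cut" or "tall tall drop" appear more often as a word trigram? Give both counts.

"tall has cut" (2 vs 1)

"tall has cut": 2 occurrences
"tall tall drop": 1 occurrence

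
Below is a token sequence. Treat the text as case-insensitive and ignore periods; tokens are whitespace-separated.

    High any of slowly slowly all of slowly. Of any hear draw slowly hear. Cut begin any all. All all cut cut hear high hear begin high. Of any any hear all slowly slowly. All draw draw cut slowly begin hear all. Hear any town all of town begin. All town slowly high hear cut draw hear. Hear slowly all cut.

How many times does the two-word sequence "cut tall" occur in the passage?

0

Scanning the 60 overlapping bigram windows for "cut tall":
  (none found)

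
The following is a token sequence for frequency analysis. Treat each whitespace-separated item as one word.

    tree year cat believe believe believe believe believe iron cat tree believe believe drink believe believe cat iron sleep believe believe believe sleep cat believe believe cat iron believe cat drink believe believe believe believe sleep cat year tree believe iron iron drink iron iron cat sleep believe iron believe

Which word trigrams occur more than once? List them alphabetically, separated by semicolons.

believe believe believe; believe believe cat; believe believe sleep; believe cat iron; believe sleep cat; cat believe believe; drink believe believe

Trigram counts meeting the condition (more than once):
  believe believe believe: 6
  believe believe cat: 2
  believe believe sleep: 2
  believe cat iron: 2
  believe sleep cat: 2
  cat believe believe: 2
  drink believe believe: 2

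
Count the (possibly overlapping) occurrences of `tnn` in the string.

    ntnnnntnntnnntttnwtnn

Sliding a length-3 window over the 21 characters (19 positions):
  position 2–4: tnn
  position 7–9: tnn
  position 10–12: tnn
  position 19–21: tnn

4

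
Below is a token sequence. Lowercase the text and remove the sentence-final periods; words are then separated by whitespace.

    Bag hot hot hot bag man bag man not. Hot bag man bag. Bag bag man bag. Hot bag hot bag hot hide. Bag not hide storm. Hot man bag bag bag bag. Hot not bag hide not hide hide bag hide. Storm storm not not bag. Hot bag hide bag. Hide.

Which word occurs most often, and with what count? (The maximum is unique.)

"bag", 20 times

Unigram frequencies (highest first):
  bag: 20
  hot: 10
  hide: 8
  not: 6
  man: 5
  storm: 3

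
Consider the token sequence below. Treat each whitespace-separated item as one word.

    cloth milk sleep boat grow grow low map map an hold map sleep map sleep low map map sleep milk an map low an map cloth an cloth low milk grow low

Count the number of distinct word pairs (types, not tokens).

32 tokens → 31 bigram windows in total.
Repeated bigrams (each contributes count−1 duplicates):
  map sleep: 3
  an map: 2
  grow low: 2
  low map: 2
  map map: 2
6 duplicate windows → 31 − 6 = 25 distinct.

25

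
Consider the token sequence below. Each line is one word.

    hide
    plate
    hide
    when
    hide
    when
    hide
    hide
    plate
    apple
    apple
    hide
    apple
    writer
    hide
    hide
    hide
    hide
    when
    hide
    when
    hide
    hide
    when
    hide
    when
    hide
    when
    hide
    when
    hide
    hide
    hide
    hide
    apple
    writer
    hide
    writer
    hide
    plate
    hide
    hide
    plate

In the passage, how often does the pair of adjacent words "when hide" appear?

Scanning the 42 overlapping bigram windows for "when hide":
  position 4–5: when hide
  position 6–7: when hide
  position 19–20: when hide
  position 21–22: when hide
  position 24–25: when hide
  position 26–27: when hide
  position 28–29: when hide
  position 30–31: when hide

8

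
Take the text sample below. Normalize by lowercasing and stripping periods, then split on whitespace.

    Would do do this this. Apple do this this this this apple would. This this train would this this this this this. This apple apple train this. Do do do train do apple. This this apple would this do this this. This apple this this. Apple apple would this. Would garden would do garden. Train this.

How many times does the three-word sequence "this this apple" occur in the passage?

Scanning the 54 overlapping trigram windows for "this this apple":
  position 4–6: this this apple
  position 10–12: this this apple
  position 22–24: this this apple
  position 34–36: this this apple
  position 41–43: this this apple
  position 44–46: this this apple

6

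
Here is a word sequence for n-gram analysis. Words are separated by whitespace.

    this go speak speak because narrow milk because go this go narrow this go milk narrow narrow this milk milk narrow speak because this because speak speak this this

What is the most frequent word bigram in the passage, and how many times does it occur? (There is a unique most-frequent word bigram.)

Bigram frequencies (highest first):
  this go: 3
  speak speak: 2
  speak because: 2
  narrow this: 2
  milk narrow: 2
  go speak: 1
  … (16 more, each ≤ 1)

"this go", 3 times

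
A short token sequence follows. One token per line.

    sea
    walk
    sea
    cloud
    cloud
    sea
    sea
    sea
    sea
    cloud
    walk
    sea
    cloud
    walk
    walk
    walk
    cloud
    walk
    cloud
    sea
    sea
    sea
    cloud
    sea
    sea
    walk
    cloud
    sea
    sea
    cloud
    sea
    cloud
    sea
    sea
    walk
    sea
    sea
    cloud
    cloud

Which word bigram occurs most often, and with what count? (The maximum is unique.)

Bigram frequencies (highest first):
  sea sea: 9
  sea cloud: 7
  cloud sea: 6
  sea walk: 3
  walk sea: 3
  cloud walk: 3
  … (3 more, each ≤ 3)

"sea sea", 9 times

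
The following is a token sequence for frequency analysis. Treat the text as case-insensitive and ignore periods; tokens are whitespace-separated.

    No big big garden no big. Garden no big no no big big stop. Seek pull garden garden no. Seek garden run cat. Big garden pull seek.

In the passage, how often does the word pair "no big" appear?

Scanning the 26 overlapping bigram windows for "no big":
  position 1–2: no big
  position 5–6: no big
  position 8–9: no big
  position 11–12: no big

4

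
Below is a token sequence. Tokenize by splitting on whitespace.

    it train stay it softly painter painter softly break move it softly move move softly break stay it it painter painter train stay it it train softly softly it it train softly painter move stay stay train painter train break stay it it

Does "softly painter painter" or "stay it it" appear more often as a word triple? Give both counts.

"softly painter painter": 1 occurrence
"stay it it": 3 occurrences

"stay it it" (3 vs 1)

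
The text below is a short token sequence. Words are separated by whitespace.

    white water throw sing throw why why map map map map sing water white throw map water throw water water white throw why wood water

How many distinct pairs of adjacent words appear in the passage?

18

25 tokens → 24 bigram windows in total.
Repeated bigrams (each contributes count−1 duplicates):
  map map: 3
  throw why: 2
  water throw: 2
  water white: 2
  white throw: 2
6 duplicate windows → 24 − 6 = 18 distinct.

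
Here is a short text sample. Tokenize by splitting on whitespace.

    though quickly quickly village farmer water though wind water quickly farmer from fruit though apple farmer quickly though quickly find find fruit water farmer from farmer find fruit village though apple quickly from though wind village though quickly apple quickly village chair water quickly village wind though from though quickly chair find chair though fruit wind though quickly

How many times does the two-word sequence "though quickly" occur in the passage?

Scanning the 57 overlapping bigram windows for "though quickly":
  position 1–2: though quickly
  position 18–19: though quickly
  position 37–38: though quickly
  position 49–50: though quickly
  position 57–58: though quickly

5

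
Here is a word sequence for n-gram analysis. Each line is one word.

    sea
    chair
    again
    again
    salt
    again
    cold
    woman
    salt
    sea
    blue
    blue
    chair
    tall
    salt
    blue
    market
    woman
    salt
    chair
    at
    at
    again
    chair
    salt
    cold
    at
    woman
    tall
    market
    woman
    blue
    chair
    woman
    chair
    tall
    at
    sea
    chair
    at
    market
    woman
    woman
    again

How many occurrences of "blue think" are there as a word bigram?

Scanning the 43 overlapping bigram windows for "blue think":
  (none found)

0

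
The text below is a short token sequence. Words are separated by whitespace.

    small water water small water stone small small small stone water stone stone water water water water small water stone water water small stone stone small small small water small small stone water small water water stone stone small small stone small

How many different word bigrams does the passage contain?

42 tokens → 41 bigram windows in total.
Repeated bigrams (each contributes count−1 duplicates):
  small small: 6
  water water: 6
  small water: 5
  water small: 5
  small stone: 4
  stone small: 4
  stone water: 4
  water stone: 4
  … (1 more repeated)
32 duplicate windows → 41 − 32 = 9 distinct.

9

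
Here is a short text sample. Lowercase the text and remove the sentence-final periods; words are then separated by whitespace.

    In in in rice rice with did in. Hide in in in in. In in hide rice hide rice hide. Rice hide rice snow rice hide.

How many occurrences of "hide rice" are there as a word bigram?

Scanning the 25 overlapping bigram windows for "hide rice":
  position 16–17: hide rice
  position 18–19: hide rice
  position 20–21: hide rice
  position 22–23: hide rice

4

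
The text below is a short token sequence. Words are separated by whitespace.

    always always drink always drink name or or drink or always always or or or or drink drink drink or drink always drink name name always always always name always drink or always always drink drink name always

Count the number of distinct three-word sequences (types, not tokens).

38 tokens → 36 trigram windows in total.
Repeated trigrams (each contributes count−1 duplicates):
  always always drink: 2
  always drink name: 2
  drink always drink: 2
  drink or always: 2
  or always always: 2
  or or drink: 2
  or or or: 2
7 duplicate windows → 36 − 7 = 29 distinct.

29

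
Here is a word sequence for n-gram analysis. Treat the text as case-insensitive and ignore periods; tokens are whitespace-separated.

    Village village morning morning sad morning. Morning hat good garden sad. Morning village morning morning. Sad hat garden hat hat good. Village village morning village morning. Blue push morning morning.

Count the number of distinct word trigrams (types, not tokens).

30 tokens → 28 trigram windows in total.
Repeated trigrams (each contributes count−1 duplicates):
  morning morning sad: 2
  morning village morning: 2
  village morning morning: 2
  village village morning: 2
4 duplicate windows → 28 − 4 = 24 distinct.

24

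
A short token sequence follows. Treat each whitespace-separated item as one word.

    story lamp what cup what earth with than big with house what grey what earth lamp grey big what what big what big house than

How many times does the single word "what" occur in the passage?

7

Scanning the 25 tokens for "what":
  position 3: what
  position 5: what
  position 12: what
  position 14: what
  position 19: what
  position 20: what
  position 22: what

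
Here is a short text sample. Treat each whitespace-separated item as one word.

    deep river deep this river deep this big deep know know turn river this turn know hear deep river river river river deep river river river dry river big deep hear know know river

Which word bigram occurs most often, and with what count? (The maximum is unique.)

Bigram frequencies (highest first):
  river river: 5
  deep river: 3
  river deep: 3
  deep this: 2
  big deep: 2
  know know: 2
  … (16 more, each ≤ 1)

"river river", 5 times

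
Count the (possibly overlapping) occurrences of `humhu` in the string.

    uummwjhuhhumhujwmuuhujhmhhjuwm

Sliding a length-5 window over the 30 characters (26 positions):
  position 10–14: humhu

1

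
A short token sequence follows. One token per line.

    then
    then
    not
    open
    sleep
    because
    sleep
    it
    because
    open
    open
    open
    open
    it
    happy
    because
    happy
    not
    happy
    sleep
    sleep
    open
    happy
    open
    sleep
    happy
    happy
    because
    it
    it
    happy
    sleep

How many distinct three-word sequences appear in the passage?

32 tokens → 30 trigram windows in total.
Repeated trigrams (each contributes count−1 duplicates):
  open open open: 2
1 duplicate windows → 30 − 1 = 29 distinct.

29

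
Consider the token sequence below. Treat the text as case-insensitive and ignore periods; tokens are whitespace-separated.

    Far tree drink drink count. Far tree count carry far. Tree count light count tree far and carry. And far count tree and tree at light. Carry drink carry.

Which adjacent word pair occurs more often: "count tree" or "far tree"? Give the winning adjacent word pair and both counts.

"far tree" (3 vs 2)

"count tree": 2 occurrences
"far tree": 3 occurrences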